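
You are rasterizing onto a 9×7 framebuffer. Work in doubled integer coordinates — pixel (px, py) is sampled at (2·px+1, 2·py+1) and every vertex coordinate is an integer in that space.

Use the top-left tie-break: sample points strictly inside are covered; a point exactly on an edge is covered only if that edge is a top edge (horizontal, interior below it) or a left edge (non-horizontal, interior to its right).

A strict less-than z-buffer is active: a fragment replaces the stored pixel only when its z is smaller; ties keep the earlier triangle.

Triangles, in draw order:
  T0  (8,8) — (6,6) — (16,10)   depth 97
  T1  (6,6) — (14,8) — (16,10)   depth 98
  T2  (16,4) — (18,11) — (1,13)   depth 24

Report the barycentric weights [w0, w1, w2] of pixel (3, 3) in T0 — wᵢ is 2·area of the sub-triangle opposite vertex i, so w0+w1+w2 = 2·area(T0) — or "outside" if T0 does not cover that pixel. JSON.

T0:
  2·area = 12
  edge (8, 8)→(6, 6): d=(-2,-2) top-left  bias=+0
  edge (6, 6)→(16, 10): d=(10,4) right/bottom  bias=-1
  edge (16, 10)→(8, 8): d=(-8,-2) top-left  bias=+0
    (0,0)@(1, 1): e=[0,-30,42] → ·  [on edge]
    (1,1)@(3, 3): e=[0,-18,30] → ·  [on edge]
    (2,2)@(5, 5): e=[0,-6,18] → ·  [on edge]
    (3,3)@(7, 7): e=[0,6,6] → #  [on edge]
    (4,3)@(9, 7): e=[4,-2,10] → ·
    (3,4)@(7, 9): e=[-4,26,-10] → ·
    (4,4)@(9, 9): e=[0,18,-6] → ·  [on edge]
    (6,4)@(13, 9): e=[8,2,2] → #
    (7,4)@(15, 9): e=[12,-6,6] → ·
    (5,5)@(11, 11): e=[0,30,-18] → ·  [on edge]
    (6,5)@(13, 11): e=[4,22,-14] → ·
    (6,6)@(13, 13): e=[0,42,-30] → ·  [on edge]
  covered (2 px):
    · · · · · · · · ·
    · · · · · · · · ·
    · · · · · · · · ·
    · · · # · · · · ·
    · · · · · · # · ·
    · · · · · · · · ·
    · · · · · · · · ·
T1:
  2·area = 12
  edge (6, 6)→(14, 8): d=(8,2) right/bottom  bias=-1
  edge (14, 8)→(16, 10): d=(2,2) right/bottom  bias=-1
  edge (16, 10)→(6, 6): d=(-10,-4) top-left  bias=+0
    (3,0)@(7, 1): e=[-42,0,54] → ·  [on edge]
    (4,1)@(9, 3): e=[-30,0,42] → ·  [on edge]
    (5,2)@(11, 5): e=[-18,0,30] → ·  [on edge]
    (4,3)@(9, 7): e=[2,8,2] → #
    (5,3)@(11, 7): e=[-2,4,10] → ·
    (6,3)@(13, 7): e=[-6,0,18] → ·  [on edge]
    (4,4)@(9, 9): e=[18,12,-18] → ·
    (7,4)@(15, 9): e=[6,0,6] → ·  [on edge]
    (8,5)@(17, 11): e=[18,0,-6] → ·  [on edge]
  covered (1 px):
    · · · · · · · · ·
    · · · · · · · · ·
    · · · · · · · · ·
    · · · · # · · · ·
    · · · · · · · · ·
    · · · · · · · · ·
    · · · · · · · · ·
T2:
  2·area = 123
  edge (16, 4)→(18, 11): d=(2,7) right/bottom  bias=-1
  edge (18, 11)→(1, 13): d=(-17,2) right/bottom  bias=-1
  edge (1, 13)→(16, 4): d=(15,-9) top-left  bias=+0
    (7,2)@(15, 5): e=[9,108,6] → #
    (8,2)@(17, 5): e=[-5,104,24] → ·
    (5,3)@(11, 7): e=[41,82,0] → #  [on edge]
    (6,3)@(13, 7): e=[27,78,18] → #
    (8,3)@(17, 7): e=[-1,70,54] → ·
    (4,4)@(9, 9): e=[59,52,12] → #
    (8,4)@(17, 9): e=[3,36,84] → #
    (2,5)@(5, 11): e=[91,26,6] → #
    (3,5)@(7, 11): e=[77,22,24] → #
    (0,6)@(1, 13): e=[123,0,0] → ·  [on edge]
    (2,6)@(5, 13): e=[95,-8,36] → ·
    (3,6)@(7, 13): e=[81,-12,54] → ·
  covered (16 px):
    · · · · · · · · ·
    · · · · · · · · ·
    · · · · · · · # ·
    · · · · · # # # ·
    · · · · # # # # #
    · · # # # # # # #
    · · · · · · · · ·

Answer: [6,6,0]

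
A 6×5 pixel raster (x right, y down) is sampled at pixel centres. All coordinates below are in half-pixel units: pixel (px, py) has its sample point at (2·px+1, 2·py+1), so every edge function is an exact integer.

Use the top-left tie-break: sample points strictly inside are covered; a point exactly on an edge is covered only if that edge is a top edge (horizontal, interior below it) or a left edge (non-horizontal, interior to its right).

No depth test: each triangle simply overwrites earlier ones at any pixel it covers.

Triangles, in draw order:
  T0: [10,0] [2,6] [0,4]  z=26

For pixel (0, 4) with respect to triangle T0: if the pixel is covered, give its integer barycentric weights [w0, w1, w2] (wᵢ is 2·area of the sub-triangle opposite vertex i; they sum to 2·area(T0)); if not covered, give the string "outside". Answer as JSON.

T0:
  2·area = 28
  edge (10, 0)→(2, 6): d=(-8,6) right/bottom  bias=-1
  edge (2, 6)→(0, 4): d=(-2,-2) top-left  bias=+0
  edge (0, 4)→(10, 0): d=(10,-4) top-left  bias=+0
    (1,1)@(3, 3): e=[18,8,2] → X
    (2,1)@(5, 3): e=[6,12,10] → X
    (3,1)@(7, 3): e=[-6,16,18] → .
    (0,2)@(1, 5): e=[14,0,14] → X  [on edge]
    (2,2)@(5, 5): e=[-10,8,30] → .
    (0,3)@(1, 7): e=[-2,-4,34] → .
    (1,3)@(3, 7): e=[-14,0,42] → .  [on edge]
    (2,4)@(5, 9): e=[-42,0,70] → .  [on edge]
  covered (4 px):
    . . . . . .
    . X X . . .
    X X . . . .
    . . . . . .
    . . . . . .

Final: "outside"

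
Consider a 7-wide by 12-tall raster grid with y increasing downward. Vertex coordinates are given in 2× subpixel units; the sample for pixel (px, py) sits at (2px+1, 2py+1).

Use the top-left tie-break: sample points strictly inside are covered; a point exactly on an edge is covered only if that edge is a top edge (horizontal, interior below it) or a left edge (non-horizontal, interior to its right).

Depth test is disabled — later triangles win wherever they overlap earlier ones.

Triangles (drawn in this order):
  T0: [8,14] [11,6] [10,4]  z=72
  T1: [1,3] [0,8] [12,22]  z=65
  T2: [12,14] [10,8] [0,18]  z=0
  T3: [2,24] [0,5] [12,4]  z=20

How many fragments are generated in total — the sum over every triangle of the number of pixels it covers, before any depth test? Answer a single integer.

T0:
  2·area = 14  (B↔C swapped to make it positive)
  edge (8, 14)→(10, 4): d=(2,-10) top-left  bias=+0
  edge (10, 4)→(11, 6): d=(1,2) right/bottom  bias=-1
  edge (11, 6)→(8, 14): d=(-3,8) right/bottom  bias=-1
    (4,4)@(9, 9): e=[0,7,7] → #  [on edge]
    (5,4)@(11, 9): e=[20,3,-9] → ·
    (4,5)@(9, 11): e=[4,9,1] → #
    (5,5)@(11, 11): e=[24,5,-15] → ·
    (4,6)@(9, 13): e=[8,11,-5] → ·
    (3,9)@(7, 19): e=[0,21,-7] → ·  [on edge]
  covered (2 px):
    · · · · · · ·
    · · · · · · ·
    · · · · · · ·
    · · · · · · ·
    · · · · # · ·
    · · · · # · ·
    · · · · · · ·
    · · · · · · ·
    · · · · · · ·
    · · · · · · ·
    · · · · · · ·
    · · · · · · ·
T1:
  2·area = 74  (B↔C swapped to make it positive)
  edge (1, 3)→(12, 22): d=(11,19) right/bottom  bias=-1
  edge (12, 22)→(0, 8): d=(-12,-14) top-left  bias=+0
  edge (0, 8)→(1, 3): d=(1,-5) top-left  bias=+0
    (0,1)@(1, 3): e=[0,74,0] → ·  [on edge]
    (0,2)@(1, 5): e=[22,50,2] → #
    (1,2)@(3, 5): e=[-16,78,12] → ·
    (0,3)@(1, 7): e=[44,26,4] → #
    (1,3)@(3, 7): e=[6,54,14] → #
    (2,3)@(5, 7): e=[-32,82,24] → ·
    (0,4)@(1, 9): e=[66,2,6] → #
    (2,4)@(5, 9): e=[-10,58,26] → ·
    (0,5)@(1, 11): e=[88,-22,8] → ·
    (1,5)@(3, 11): e=[50,6,18] → #
    (2,5)@(5, 11): e=[12,34,28] → #
    (3,5)@(7, 11): e=[-26,62,38] → ·
  covered (10 px):
    · · · · · · ·
    · · · · · · ·
    # · · · · · ·
    # # · · · · ·
    # # · · · · ·
    · # # · · · ·
    · · # · · · ·
    · · · # · · ·
    · · · · # · ·
    · · · · · · ·
    · · · · · · ·
    · · · · · · ·
T2:
  2·area = 80  (B↔C swapped to make it positive)
  edge (12, 14)→(0, 18): d=(-12,4) right/bottom  bias=-1
  edge (0, 18)→(10, 8): d=(10,-10) top-left  bias=+0
  edge (10, 8)→(12, 14): d=(2,6) right/bottom  bias=-1
    (4,2)@(9, 5): e=[120,-40,0] → ·  [on edge]
    (6,2)@(13, 5): e=[104,0,-24] → ·  [on edge]
    (5,3)@(11, 7): e=[88,0,-8] → ·  [on edge]
    (4,4)@(9, 9): e=[72,0,8] → #  [on edge]
    (5,4)@(11, 9): e=[64,20,-4] → ·
    (3,5)@(7, 11): e=[56,0,24] → #  [on edge]
    (5,5)@(11, 11): e=[40,40,0] → ·  [on edge]
    (2,6)@(5, 13): e=[40,0,40] → #  [on edge]
    (5,6)@(11, 13): e=[16,60,4] → #
    (6,6)@(13, 13): e=[8,80,-8] → ·
    (1,7)@(3, 15): e=[24,0,56] → #  [on edge]
    (4,7)@(9, 15): e=[0,60,20] → ·  [on edge]
    (0,8)@(1, 17): e=[8,0,72] → #  [on edge]
    (1,8)@(3, 17): e=[0,20,60] → ·  [on edge]
    (6,8)@(13, 17): e=[-40,120,0] → ·  [on edge]
  covered (11 px):
    · · · · · · ·
    · · · · · · ·
    · · · · · · ·
    · · · · · · ·
    · · · · # · ·
    · · · # # · ·
    · · # # # # ·
    · # # # · · ·
    # · · · · · ·
    · · · · · · ·
    · · · · · · ·
    · · · · · · ·
T3:
  2·area = 230
  edge (2, 24)→(0, 5): d=(-2,-19) top-left  bias=+0
  edge (0, 5)→(12, 4): d=(12,-1) top-left  bias=+0
  edge (12, 4)→(2, 24): d=(-10,20) right/bottom  bias=-1
    (0,2)@(1, 5): e=[19,1,210] → #
    (1,2)@(3, 5): e=[57,3,170] → #
    (2,2)@(5, 5): e=[95,5,130] → #
    (3,2)@(7, 5): e=[133,7,90] → #
    (4,2)@(9, 5): e=[171,9,50] → #
    (5,2)@(11, 5): e=[209,11,10] → #
    (6,2)@(13, 5): e=[247,13,-30] → ·
    (0,3)@(1, 7): e=[15,25,190] → #
    (5,3)@(11, 7): e=[205,35,-10] → ·
    (0,4)@(1, 9): e=[11,49,170] → #
    (5,4)@(11, 9): e=[201,59,-30] → ·
    (0,5)@(1, 11): e=[7,73,150] → #
  covered (30 px):
    · · · · · · ·
    · · · · · · ·
    # # # # # # ·
    # # # # # · ·
    # # # # # · ·
    # # # # · · ·
    # # # # · · ·
    · # # · · · ·
    · # # · · · ·
    · # · · · · ·
    · # · · · · ·
    · · · · · · ·

Result: 53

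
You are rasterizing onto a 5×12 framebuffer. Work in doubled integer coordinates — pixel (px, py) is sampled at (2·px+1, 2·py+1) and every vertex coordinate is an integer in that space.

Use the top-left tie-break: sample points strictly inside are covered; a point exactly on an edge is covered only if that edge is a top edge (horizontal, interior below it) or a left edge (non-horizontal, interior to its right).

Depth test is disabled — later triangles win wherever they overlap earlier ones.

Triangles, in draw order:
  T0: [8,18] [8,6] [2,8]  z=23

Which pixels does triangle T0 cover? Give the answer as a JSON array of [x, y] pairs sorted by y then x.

T0:
  2·area = 72  (B↔C swapped to make it positive)
  edge (8, 18)→(2, 8): d=(-6,-10) top-left  bias=+0
  edge (2, 8)→(8, 6): d=(6,-2) top-left  bias=+0
  edge (8, 6)→(8, 18): d=(0,12) right/bottom  bias=-1
    (2,3)@(5, 7): e=[36,0,36] → X  [on edge]
    (3,3)@(7, 7): e=[56,4,12] → X
    (4,3)@(9, 7): e=[76,8,-12] → .
    (1,4)@(3, 9): e=[4,8,60] → X
    (4,4)@(9, 9): e=[64,20,-12] → .
    (1,5)@(3, 11): e=[-8,20,60] → .
    (2,5)@(5, 11): e=[12,24,36] → X
    (4,5)@(9, 11): e=[52,32,-12] → .
    (2,6)@(5, 13): e=[0,36,36] → X  [on edge]
    (4,6)@(9, 13): e=[40,44,-12] → .
    (2,7)@(5, 15): e=[-12,48,36] → .
    (3,7)@(7, 15): e=[8,52,12] → X
  covered (10 px):
    . . . . .
    . . . . .
    . . . . .
    . . X X .
    . X X X .
    . . X X .
    . . X X .
    . . . X .
    . . . . .
    . . . . .
    . . . . .
    . . . . .

Result: [[2,3],[3,3],[1,4],[2,4],[3,4],[2,5],[3,5],[2,6],[3,6],[3,7]]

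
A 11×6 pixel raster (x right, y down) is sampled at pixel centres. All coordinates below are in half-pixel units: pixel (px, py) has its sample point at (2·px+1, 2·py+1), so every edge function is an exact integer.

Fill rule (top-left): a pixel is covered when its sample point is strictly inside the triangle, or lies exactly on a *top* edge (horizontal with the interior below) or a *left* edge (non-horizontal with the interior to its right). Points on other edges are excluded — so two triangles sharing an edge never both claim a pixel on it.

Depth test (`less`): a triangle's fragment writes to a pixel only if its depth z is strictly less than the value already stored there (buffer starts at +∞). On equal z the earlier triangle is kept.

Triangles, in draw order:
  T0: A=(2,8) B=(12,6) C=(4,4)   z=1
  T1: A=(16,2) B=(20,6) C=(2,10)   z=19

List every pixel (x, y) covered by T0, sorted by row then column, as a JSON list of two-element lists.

T0:
  2·area = 36  (B↔C swapped to make it positive)
  edge (2, 8)→(4, 4): d=(2,-4) top-left  bias=+0
  edge (4, 4)→(12, 6): d=(8,2) right/bottom  bias=-1
  edge (12, 6)→(2, 8): d=(-10,2) right/bottom  bias=-1
    (2,2)@(5, 5): e=[6,6,24] → █
    (3,2)@(7, 5): e=[14,2,20] → █
    (4,2)@(9, 5): e=[22,-2,16] → ·
    (8,2)@(17, 5): e=[54,-18,0] → ·  [on edge]
    (1,3)@(3, 7): e=[2,26,8] → █
    (3,3)@(7, 7): e=[18,18,0] → ·  [on edge]
    (1,4)@(3, 9): e=[6,42,-12] → ·
    (2,4)@(5, 9): e=[14,38,-16] → ·
  covered (4 px):
    · · · · · · · · · · ·
    · · · · · · · · · · ·
    · · █ █ · · · · · · ·
    · █ █ · · · · · · · ·
    · · · · · · · · · · ·
    · · · · · · · · · · ·
T1:
  2·area = 88
  edge (16, 2)→(20, 6): d=(4,4) right/bottom  bias=-1
  edge (20, 6)→(2, 10): d=(-18,4) right/bottom  bias=-1
  edge (2, 10)→(16, 2): d=(14,-8) top-left  bias=+0
    (7,0)@(15, 1): e=[0,110,-22] → ·  [on edge]
    (7,1)@(15, 3): e=[8,74,6] → █
    (8,1)@(17, 3): e=[0,66,22] → ·  [on edge]
    (5,2)@(11, 5): e=[32,54,2] → █
    (6,2)@(13, 5): e=[24,46,18] → █
    (8,2)@(17, 5): e=[8,30,50] → █
    (9,2)@(19, 5): e=[0,22,66] → ·  [on edge]
    (4,3)@(9, 7): e=[48,26,14] → █
    (8,3)@(17, 7): e=[16,-6,78] → ·
    (10,3)@(21, 7): e=[0,-22,110] → ·  [on edge]
    (2,4)@(5, 9): e=[72,6,10] → █
    (3,4)@(7, 9): e=[64,-2,26] → ·
  covered (10 px):
    · · · · · · · · · · ·
    · · · · · · · █ · · ·
    · · · · · █ █ █ █ · ·
    · · · · █ █ █ █ · · ·
    · · █ · · · · · · · ·
    · · · · · · · · · · ·

Final: [[2,2],[3,2],[1,3],[2,3]]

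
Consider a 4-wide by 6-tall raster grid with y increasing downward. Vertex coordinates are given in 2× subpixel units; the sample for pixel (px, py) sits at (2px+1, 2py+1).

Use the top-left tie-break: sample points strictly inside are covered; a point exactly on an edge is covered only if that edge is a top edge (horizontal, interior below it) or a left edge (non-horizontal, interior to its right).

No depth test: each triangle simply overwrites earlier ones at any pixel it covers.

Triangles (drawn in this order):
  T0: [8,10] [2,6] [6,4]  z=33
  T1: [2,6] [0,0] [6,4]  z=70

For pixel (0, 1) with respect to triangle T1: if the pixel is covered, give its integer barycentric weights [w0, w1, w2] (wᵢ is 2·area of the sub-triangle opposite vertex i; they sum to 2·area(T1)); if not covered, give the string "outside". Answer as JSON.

T0:
  2·area = 28
  edge (8, 10)→(2, 6): d=(-6,-4) top-left  bias=+0
  edge (2, 6)→(6, 4): d=(4,-2) top-left  bias=+0
  edge (6, 4)→(8, 10): d=(2,6) right/bottom  bias=-1
    (2,0)@(5, 1): e=[42,-14,0] → ·  [on edge]
    (2,2)@(5, 5): e=[18,2,8] → █
    (3,2)@(7, 5): e=[26,6,-4] → ·
    (2,3)@(5, 7): e=[6,10,12] → █
    (3,3)@(7, 7): e=[14,14,0] → ·  [on edge]
    (2,4)@(5, 9): e=[-6,18,16] → ·
    (3,4)@(7, 9): e=[2,22,4] → █
    (3,5)@(7, 11): e=[-10,30,8] → ·
  covered (3 px):
    · · · ·
    · · · ·
    · · █ ·
    · · █ ·
    · · · █
    · · · ·
T1:
  2·area = 28
  edge (2, 6)→(0, 0): d=(-2,-6) top-left  bias=+0
  edge (0, 0)→(6, 4): d=(6,4) right/bottom  bias=-1
  edge (6, 4)→(2, 6): d=(-4,2) right/bottom  bias=-1
    (0,0)@(1, 1): e=[4,2,22] → █
    (1,0)@(3, 1): e=[16,-6,18] → ·
    (0,1)@(1, 3): e=[0,14,14] → █  [on edge]
    (1,1)@(3, 3): e=[12,6,10] → █
    (2,1)@(5, 3): e=[24,-2,6] → ·
    (0,2)@(1, 5): e=[-4,26,6] → ·
    (1,2)@(3, 5): e=[8,18,2] → █
    (2,2)@(5, 5): e=[20,10,-2] → ·
    (1,3)@(3, 7): e=[4,30,-6] → ·
    (1,4)@(3, 9): e=[0,42,-14] → ·  [on edge]
  covered (4 px):
    █ · · ·
    █ █ · ·
    · █ · ·
    · · · ·
    · · · ·
    · · · ·

Answer: [14,14,0]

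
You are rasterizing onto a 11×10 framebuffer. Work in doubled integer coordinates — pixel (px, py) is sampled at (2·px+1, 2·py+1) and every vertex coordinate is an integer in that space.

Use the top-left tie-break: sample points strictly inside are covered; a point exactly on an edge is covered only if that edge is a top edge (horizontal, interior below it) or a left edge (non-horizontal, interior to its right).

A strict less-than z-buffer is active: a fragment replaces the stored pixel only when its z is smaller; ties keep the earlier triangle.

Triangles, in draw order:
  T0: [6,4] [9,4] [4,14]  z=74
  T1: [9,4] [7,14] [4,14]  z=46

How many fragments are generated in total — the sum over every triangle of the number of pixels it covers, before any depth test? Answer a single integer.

T0:
  2·area = 30
  edge (6, 4)→(9, 4): d=(3,0) top-left  bias=+0
  edge (9, 4)→(4, 14): d=(-5,10) right/bottom  bias=-1
  edge (4, 14)→(6, 4): d=(2,-10) top-left  bias=+0
    (3,2)@(7, 5): e=[3,15,12] → X
    (4,2)@(9, 5): e=[3,-5,32] → .
    (3,3)@(7, 7): e=[9,5,16] → X
    (4,3)@(9, 7): e=[9,-15,36] → .
    (2,4)@(5, 9): e=[15,15,0] → X  [on edge]
    (3,4)@(7, 9): e=[15,-5,20] → .
    (2,5)@(5, 11): e=[21,5,4] → X
    (3,5)@(7, 11): e=[21,-15,24] → .
    (2,6)@(5, 13): e=[27,-5,8] → .
    (1,9)@(3, 19): e=[45,-15,0] → .  [on edge]
  covered (4 px):
    . . . . . . . . . . .
    . . . . . . . . . . .
    . . . X . . . . . . .
    . . . X . . . . . . .
    . . X . . . . . . . .
    . . X . . . . . . . .
    . . . . . . . . . . .
    . . . . . . . . . . .
    . . . . . . . . . . .
    . . . . . . . . . . .
T1:
  2·area = 30
  edge (9, 4)→(7, 14): d=(-2,10) right/bottom  bias=-1
  edge (7, 14)→(4, 14): d=(-3,0) right/bottom  bias=-1
  edge (4, 14)→(9, 4): d=(5,-10) top-left  bias=+0
    (3,4)@(7, 9): e=[10,15,5] → X
    (4,4)@(9, 9): e=[-10,15,25] → .
    (3,5)@(7, 11): e=[6,9,15] → X
    (4,5)@(9, 11): e=[-14,9,35] → .
    (2,6)@(5, 13): e=[22,3,5] → X
    (4,6)@(9, 13): e=[-18,3,45] → .
    (2,7)@(5, 15): e=[18,-3,15] → .
    (3,7)@(7, 15): e=[-2,-3,35] → .
  covered (4 px):
    . . . . . . . . . . .
    . . . . . . . . . . .
    . . . . . . . . . . .
    . . . . . . . . . . .
    . . . X . . . . . . .
    . . . X . . . . . . .
    . . X X . . . . . . .
    . . . . . . . . . . .
    . . . . . . . . . . .
    . . . . . . . . . . .

Answer: 8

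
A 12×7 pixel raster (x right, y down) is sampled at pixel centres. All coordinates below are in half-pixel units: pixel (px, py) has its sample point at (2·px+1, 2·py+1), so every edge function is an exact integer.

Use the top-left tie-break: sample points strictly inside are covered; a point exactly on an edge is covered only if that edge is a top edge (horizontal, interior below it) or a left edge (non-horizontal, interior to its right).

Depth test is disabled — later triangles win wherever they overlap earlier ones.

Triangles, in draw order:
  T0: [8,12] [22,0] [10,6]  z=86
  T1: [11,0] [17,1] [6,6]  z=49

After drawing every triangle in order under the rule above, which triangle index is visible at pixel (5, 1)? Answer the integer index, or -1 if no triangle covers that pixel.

T0:
  2·area = 60  (B↔C swapped to make it positive)
  edge (8, 12)→(10, 6): d=(2,-6) top-left  bias=+0
  edge (10, 6)→(22, 0): d=(12,-6) top-left  bias=+0
  edge (22, 0)→(8, 12): d=(-14,12) right/bottom  bias=-1
    (5,1)@(11, 3): e=[0,-30,90] → ·  [on edge]
    (8,1)@(17, 3): e=[36,6,18] → █
    (9,1)@(19, 3): e=[48,18,-6] → ·
    (6,2)@(13, 5): e=[16,6,38] → █
    (7,2)@(15, 5): e=[28,18,14] → █
    (8,2)@(17, 5): e=[40,30,-10] → ·
    (5,3)@(11, 7): e=[8,18,34] → █
    (7,3)@(15, 7): e=[32,42,-14] → ·
    (4,4)@(9, 9): e=[0,30,30] → █  [on edge]
    (6,4)@(13, 9): e=[24,54,-18] → ·
    (4,5)@(9, 11): e=[4,54,2] → █
    (5,5)@(11, 11): e=[16,66,-22] → ·
  covered (8 px):
    · · · · · · · · · · · ·
    · · · · · · · · █ · · ·
    · · · · · · █ █ · · · ·
    · · · · · █ █ · · · · ·
    · · · · █ █ · · · · · ·
    · · · · █ · · · · · · ·
    · · · · · · · · · · · ·
T1:
  2·area = 41
  edge (11, 0)→(17, 1): d=(6,1) right/bottom  bias=-1
  edge (17, 1)→(6, 6): d=(-11,5) right/bottom  bias=-1
  edge (6, 6)→(11, 0): d=(5,-6) top-left  bias=+0
    (5,0)@(11, 1): e=[6,30,5] → █
    (6,0)@(13, 1): e=[4,20,17] → █
    (7,0)@(15, 1): e=[2,10,29] → █
    (8,0)@(17, 1): e=[0,0,41] → ·  [on edge]
    (4,1)@(9, 3): e=[20,18,3] → █
    (6,1)@(13, 3): e=[16,-2,27] → ·
    (7,1)@(15, 3): e=[14,-12,39] → ·
    (3,2)@(7, 5): e=[34,6,1] → █
    (4,2)@(9, 5): e=[32,-4,13] → ·
    (5,2)@(11, 5): e=[30,-14,25] → ·
    (3,3)@(7, 7): e=[46,-16,11] → ·
  covered (6 px):
    · · · · · █ █ █ · · · ·
    · · · · █ █ · · · · · ·
    · · · █ · · · · · · · ·
    · · · · · · · · · · · ·
    · · · · · · · · · · · ·
    · · · · · · · · · · · ·
    · · · · · · · · · · · ·

Z-buffer (winner per pixel, '.' = empty):
  . . . . . 1 1 1 . . . .
  . . . . 1 1 . . 0 . . .
  . . . 1 . . 0 0 . . . .
  . . . . . 0 0 . . . . .
  . . . . 0 0 . . . . . .
  . . . . 0 . . . . . . .
  . . . . . . . . . . . .

Final: 1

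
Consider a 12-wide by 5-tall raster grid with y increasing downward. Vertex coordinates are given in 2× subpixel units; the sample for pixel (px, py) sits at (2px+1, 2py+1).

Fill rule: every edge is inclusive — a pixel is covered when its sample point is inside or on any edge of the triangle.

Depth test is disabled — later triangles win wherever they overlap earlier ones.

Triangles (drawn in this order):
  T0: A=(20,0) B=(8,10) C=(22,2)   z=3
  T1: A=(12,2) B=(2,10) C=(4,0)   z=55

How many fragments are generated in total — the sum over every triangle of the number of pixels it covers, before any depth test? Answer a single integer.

T0:
  2·area = 44  (B↔C swapped to make it positive)
  edge (20, 0)→(22, 2): d=(2,2) inclusive
  edge (22, 2)→(8, 10): d=(-14,8) inclusive
  edge (8, 10)→(20, 0): d=(12,-10) inclusive
    (9,0)@(19, 1): e=[4,38,2] → #
    (10,0)@(21, 1): e=[0,22,22] → #  [on edge]
    (11,0)@(23, 1): e=[-4,6,42] → ·
    (8,1)@(17, 3): e=[12,26,6] → #
    (10,1)@(21, 3): e=[4,-6,46] → ·
    (11,1)@(23, 3): e=[0,-22,66] → ·  [on edge]
    (7,2)@(15, 5): e=[20,14,10] → #
    (8,2)@(17, 5): e=[16,-2,30] → ·
    (9,2)@(19, 5): e=[12,-18,50] → ·
    (6,3)@(13, 7): e=[28,2,14] → #
    (7,3)@(15, 7): e=[24,-14,34] → ·
    (6,4)@(13, 9): e=[32,-26,38] → ·
  covered (6 px):
    · · · · · · · · · # # ·
    · · · · · · · · # # · ·
    · · · · · · · # · · · ·
    · · · · · · # · · · · ·
    · · · · · · · · · · · ·
T1:
  2·area = 84
  edge (12, 2)→(2, 10): d=(-10,8) inclusive
  edge (2, 10)→(4, 0): d=(2,-10) inclusive
  edge (4, 0)→(12, 2): d=(8,2) inclusive
    (2,0)@(5, 1): e=[66,12,6] → #
    (3,0)@(7, 1): e=[50,32,2] → #
    (4,0)@(9, 1): e=[34,52,-2] → ·
    (2,1)@(5, 3): e=[46,16,22] → #
    (4,1)@(9, 3): e=[14,56,14] → #
    (5,1)@(11, 3): e=[-2,76,10] → ·
    (1,2)@(3, 5): e=[42,0,42] → #  [on edge]
    (4,2)@(9, 5): e=[-6,60,30] → ·
    (1,3)@(3, 7): e=[22,4,58] → #
    (3,3)@(7, 7): e=[-10,44,50] → ·
    (1,4)@(3, 9): e=[2,8,74] → #
    (2,4)@(5, 9): e=[-14,28,70] → ·
  covered (11 px):
    · · # # · · · · · · · ·
    · · # # # · · · · · · ·
    · # # # · · · · · · · ·
    · # # · · · · · · · · ·
    · # · · · · · · · · · ·

Final: 17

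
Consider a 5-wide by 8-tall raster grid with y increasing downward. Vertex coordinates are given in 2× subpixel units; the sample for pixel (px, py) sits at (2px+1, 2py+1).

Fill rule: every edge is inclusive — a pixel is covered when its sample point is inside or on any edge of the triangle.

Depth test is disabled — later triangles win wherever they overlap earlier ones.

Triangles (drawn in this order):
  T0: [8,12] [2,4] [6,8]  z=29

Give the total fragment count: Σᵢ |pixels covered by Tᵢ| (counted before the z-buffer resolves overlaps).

T0:
  2·area = 8
  edge (8, 12)→(2, 4): d=(-6,-8) inclusive
  edge (2, 4)→(6, 8): d=(4,4) inclusive
  edge (6, 8)→(8, 12): d=(2,4) inclusive
    (0,1)@(1, 3): e=[-2,0,10] → .  [on edge]
    (1,2)@(3, 5): e=[2,0,6] → X  [on edge]
    (2,2)@(5, 5): e=[18,-8,-2] → .
    (1,3)@(3, 7): e=[-10,8,10] → .
    (2,3)@(5, 7): e=[6,0,2] → X  [on edge]
    (3,3)@(7, 7): e=[22,-8,-6] → .
    (2,4)@(5, 9): e=[-6,8,6] → .
    (3,4)@(7, 9): e=[10,0,-2] → .  [on edge]
    (4,5)@(9, 11): e=[14,0,-6] → .  [on edge]
  covered (2 px):
    . . . . .
    . . . . .
    . X . . .
    . . X . .
    . . . . .
    . . . . .
    . . . . .
    . . . . .

Result: 2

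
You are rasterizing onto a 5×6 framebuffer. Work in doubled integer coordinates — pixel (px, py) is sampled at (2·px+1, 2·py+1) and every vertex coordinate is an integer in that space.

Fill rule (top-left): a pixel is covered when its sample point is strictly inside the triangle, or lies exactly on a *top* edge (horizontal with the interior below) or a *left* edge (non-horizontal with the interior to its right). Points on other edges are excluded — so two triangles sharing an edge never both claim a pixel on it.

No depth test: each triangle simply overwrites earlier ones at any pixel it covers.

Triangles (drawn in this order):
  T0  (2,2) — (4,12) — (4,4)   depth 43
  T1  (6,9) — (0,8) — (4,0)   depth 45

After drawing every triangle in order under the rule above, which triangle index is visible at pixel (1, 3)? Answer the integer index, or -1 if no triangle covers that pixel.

T0:
  2·area = 16  (B↔C swapped to make it positive)
  edge (2, 2)→(4, 4): d=(2,2) right/bottom  bias=-1
  edge (4, 4)→(4, 12): d=(0,8) right/bottom  bias=-1
  edge (4, 12)→(2, 2): d=(-2,-10) top-left  bias=+0
    (0,0)@(1, 1): e=[0,24,-8] → ·  [on edge]
    (1,1)@(3, 3): e=[0,8,8] → ·  [on edge]
    (1,2)@(3, 5): e=[4,8,4] → #
    (2,2)@(5, 5): e=[0,-8,24] → ·  [on edge]
    (1,3)@(3, 7): e=[8,8,0] → #  [on edge]
    (2,3)@(5, 7): e=[4,-8,20] → ·
    (3,3)@(7, 7): e=[0,-24,40] → ·  [on edge]
    (1,4)@(3, 9): e=[12,8,-4] → ·
    (4,4)@(9, 9): e=[0,-40,56] → ·  [on edge]
  covered (2 px):
    · · · · ·
    · · · · ·
    · # · · ·
    · # · · ·
    · · · · ·
    · · · · ·
T1:
  2·area = 52
  edge (6, 9)→(0, 8): d=(-6,-1) top-left  bias=+0
  edge (0, 8)→(4, 0): d=(4,-8) top-left  bias=+0
  edge (4, 0)→(6, 9): d=(2,9) right/bottom  bias=-1
    (1,1)@(3, 3): e=[33,4,15] → #
    (2,1)@(5, 3): e=[35,20,-3] → ·
    (1,2)@(3, 5): e=[21,12,19] → #
    (2,2)@(5, 5): e=[23,28,1] → #
    (3,2)@(7, 5): e=[25,44,-17] → ·
    (0,3)@(1, 7): e=[7,4,41] → #
    (3,3)@(7, 7): e=[13,52,-13] → ·
    (0,4)@(1, 9): e=[-5,12,45] → ·
    (1,4)@(3, 9): e=[-3,28,27] → ·
    (2,4)@(5, 9): e=[-1,44,9] → ·
  covered (6 px):
    · · · · ·
    · # · · ·
    · # # · ·
    # # # · ·
    · · · · ·
    · · · · ·

Z-buffer (winner per pixel, '.' = empty):
  . . . . .
  . 1 . . .
  . 1 1 . .
  1 1 1 . .
  . . . . .
  . . . . .

Final: 1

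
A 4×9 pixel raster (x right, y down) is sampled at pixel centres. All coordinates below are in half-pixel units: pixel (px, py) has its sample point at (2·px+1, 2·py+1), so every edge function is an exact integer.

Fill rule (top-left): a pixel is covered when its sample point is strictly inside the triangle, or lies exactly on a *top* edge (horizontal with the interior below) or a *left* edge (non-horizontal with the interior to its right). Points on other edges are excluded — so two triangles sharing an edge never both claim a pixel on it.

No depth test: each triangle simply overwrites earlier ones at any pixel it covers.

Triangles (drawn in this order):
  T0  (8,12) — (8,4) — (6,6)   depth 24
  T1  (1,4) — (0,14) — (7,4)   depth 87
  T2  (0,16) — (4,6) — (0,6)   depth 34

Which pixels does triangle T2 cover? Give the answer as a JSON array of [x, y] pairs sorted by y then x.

T0:
  2·area = 16  (B↔C swapped to make it positive)
  edge (8, 12)→(6, 6): d=(-2,-6) top-left  bias=+0
  edge (6, 6)→(8, 4): d=(2,-2) top-left  bias=+0
  edge (8, 4)→(8, 12): d=(0,8) right/bottom  bias=-1
    (2,1)@(5, 3): e=[0,-8,24] → ·  [on edge]
    (3,2)@(7, 5): e=[8,0,8] → █  [on edge]
    (2,3)@(5, 7): e=[-8,0,24] → ·  [on edge]
    (3,3)@(7, 7): e=[4,4,8] → █
    (1,4)@(3, 9): e=[-24,0,40] → ·  [on edge]
    (3,4)@(7, 9): e=[0,8,8] → █  [on edge]
    (0,5)@(1, 11): e=[-40,0,56] → ·  [on edge]
    (3,5)@(7, 11): e=[-4,12,8] → ·
  covered (3 px):
    · · · ·
    · · · ·
    · · · █
    · · · █
    · · · █
    · · · ·
    · · · ·
    · · · ·
    · · · ·
T1:
  2·area = 60  (B↔C swapped to make it positive)
  edge (1, 4)→(7, 4): d=(6,0) top-left  bias=+0
  edge (7, 4)→(0, 14): d=(-7,10) right/bottom  bias=-1
  edge (0, 14)→(1, 4): d=(1,-10) top-left  bias=+0
    (0,2)@(1, 5): e=[6,53,1] → █
    (1,2)@(3, 5): e=[6,33,21] → █
    (2,2)@(5, 5): e=[6,13,41] → █
    (3,2)@(7, 5): e=[6,-7,61] → ·
    (0,3)@(1, 7): e=[18,39,3] → █
    (2,3)@(5, 7): e=[18,-1,43] → ·
    (0,4)@(1, 9): e=[30,25,5] → █
    (2,4)@(5, 9): e=[30,-15,45] → ·
    (0,5)@(1, 11): e=[42,11,7] → █
    (1,5)@(3, 11): e=[42,-9,27] → ·
    (0,6)@(1, 13): e=[54,-3,9] → ·
  covered (8 px):
    · · · ·
    · · · ·
    █ █ █ ·
    █ █ · ·
    █ █ · ·
    █ · · ·
    · · · ·
    · · · ·
    · · · ·
T2:
  2·area = 40  (B↔C swapped to make it positive)
  edge (0, 16)→(0, 6): d=(0,-10) top-left  bias=+0
  edge (0, 6)→(4, 6): d=(4,0) top-left  bias=+0
  edge (4, 6)→(0, 16): d=(-4,10) right/bottom  bias=-1
    (0,3)@(1, 7): e=[10,4,26] → █
    (1,3)@(3, 7): e=[30,4,6] → █
    (2,3)@(5, 7): e=[50,4,-14] → ·
    (0,4)@(1, 9): e=[10,12,18] → █
    (1,4)@(3, 9): e=[30,12,-2] → ·
    (0,5)@(1, 11): e=[10,20,10] → █
    (1,5)@(3, 11): e=[30,20,-10] → ·
    (0,6)@(1, 13): e=[10,28,2] → █
    (1,6)@(3, 13): e=[30,28,-18] → ·
    (0,7)@(1, 15): e=[10,36,-6] → ·
  covered (5 px):
    · · · ·
    · · · ·
    · · · ·
    █ █ · ·
    █ · · ·
    █ · · ·
    █ · · ·
    · · · ·
    · · · ·

Answer: [[0,3],[1,3],[0,4],[0,5],[0,6]]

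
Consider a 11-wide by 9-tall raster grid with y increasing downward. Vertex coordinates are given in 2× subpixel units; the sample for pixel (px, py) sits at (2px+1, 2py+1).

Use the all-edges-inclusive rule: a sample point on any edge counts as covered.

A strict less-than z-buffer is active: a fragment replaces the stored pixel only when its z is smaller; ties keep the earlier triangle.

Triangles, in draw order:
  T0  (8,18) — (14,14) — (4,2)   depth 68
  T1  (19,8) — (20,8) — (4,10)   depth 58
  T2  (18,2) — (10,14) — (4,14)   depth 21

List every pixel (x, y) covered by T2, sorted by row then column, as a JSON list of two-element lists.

T0:
  2·area = 112  (B↔C swapped to make it positive)
  edge (8, 18)→(4, 2): d=(-4,-16) inclusive
  edge (4, 2)→(14, 14): d=(10,12) inclusive
  edge (14, 14)→(8, 18): d=(-6,4) inclusive
    (2,2)@(5, 5): e=[4,18,90] → █
    (3,2)@(7, 5): e=[36,-6,82] → ·
    (2,3)@(5, 7): e=[-4,38,78] → ·
    (3,3)@(7, 7): e=[28,14,70] → █
    (4,3)@(9, 7): e=[60,-10,62] → ·
    (3,4)@(7, 9): e=[20,34,58] → █
    (4,4)@(9, 9): e=[52,10,50] → █
    (5,4)@(11, 9): e=[84,-14,42] → ·
    (3,5)@(7, 11): e=[12,54,46] → █
    (5,5)@(11, 11): e=[76,6,30] → █
    (6,5)@(13, 11): e=[108,-18,22] → ·
    (3,6)@(7, 13): e=[4,74,34] → █
  covered (14 px):
    · · · · · · · · · · ·
    · · · · · · · · · · ·
    · · █ · · · · · · · ·
    · · · █ · · · · · · ·
    · · · █ █ · · · · · ·
    · · · █ █ █ · · · · ·
    · · · █ █ █ █ · · · ·
    · · · · █ █ · · · · ·
    · · · · █ · · · · · ·
T1:
  2·area = 2
  edge (19, 8)→(20, 8): d=(1,0) inclusive
  edge (20, 8)→(4, 10): d=(-16,2) inclusive
  edge (4, 10)→(19, 8): d=(15,-2) inclusive
  covered (0 px):
    · · · · · · · · · · ·
    · · · · · · · · · · ·
    · · · · · · · · · · ·
    · · · · · · · · · · ·
    · · · · · · · · · · ·
    · · · · · · · · · · ·
    · · · · · · · · · · ·
    · · · · · · · · · · ·
    · · · · · · · · · · ·
T2:
  2·area = 72
  edge (18, 2)→(10, 14): d=(-8,12) inclusive
  edge (10, 14)→(4, 14): d=(-6,0) inclusive
  edge (4, 14)→(18, 2): d=(14,-12) inclusive
    (8,1)@(17, 3): e=[4,66,2] → █
    (9,1)@(19, 3): e=[-20,66,26] → ·
    (7,2)@(15, 5): e=[12,54,6] → █
    (8,2)@(17, 5): e=[-12,54,30] → ·
    (6,3)@(13, 7): e=[20,42,10] → █
    (7,3)@(15, 7): e=[-4,42,34] → ·
    (5,4)@(11, 9): e=[28,30,14] → █
    (7,4)@(15, 9): e=[-20,30,62] → ·
    (4,5)@(9, 11): e=[36,18,18] → █
    (6,5)@(13, 11): e=[-12,18,66] → ·
    (3,6)@(7, 13): e=[44,6,22] → █
    (5,6)@(11, 13): e=[-4,6,70] → ·
  covered (9 px):
    · · · · · · · · · · ·
    · · · · · · · · █ · ·
    · · · · · · · █ · · ·
    · · · · · · █ · · · ·
    · · · · · █ █ · · · ·
    · · · · █ █ · · · · ·
    · · · █ █ · · · · · ·
    · · · · · · · · · · ·
    · · · · · · · · · · ·

Final: [[8,1],[7,2],[6,3],[5,4],[6,4],[4,5],[5,5],[3,6],[4,6]]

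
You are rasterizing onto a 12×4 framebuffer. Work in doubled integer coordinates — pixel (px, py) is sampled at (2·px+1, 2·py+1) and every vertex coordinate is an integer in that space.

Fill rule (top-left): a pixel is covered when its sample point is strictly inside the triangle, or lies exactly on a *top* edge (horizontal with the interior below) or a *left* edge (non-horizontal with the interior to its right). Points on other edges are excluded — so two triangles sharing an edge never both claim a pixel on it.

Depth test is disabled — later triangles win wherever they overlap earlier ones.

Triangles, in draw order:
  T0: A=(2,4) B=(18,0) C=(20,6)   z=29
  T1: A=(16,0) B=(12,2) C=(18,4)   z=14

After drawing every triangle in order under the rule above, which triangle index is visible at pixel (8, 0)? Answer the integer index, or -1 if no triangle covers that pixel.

T0:
  2·area = 104
  edge (2, 4)→(18, 0): d=(16,-4) top-left  bias=+0
  edge (18, 0)→(20, 6): d=(2,6) right/bottom  bias=-1
  edge (20, 6)→(2, 4): d=(-18,-2) top-left  bias=+0
    (7,0)@(15, 1): e=[4,20,80] → X
    (8,0)@(17, 1): e=[12,8,84] → X
    (9,0)@(19, 1): e=[20,-4,88] → .
    (3,1)@(7, 3): e=[4,72,28] → X
    (4,1)@(9, 3): e=[12,60,32] → X
    (5,1)@(11, 3): e=[20,48,36] → X
    (6,1)@(13, 3): e=[28,36,40] → X
    (9,1)@(19, 3): e=[52,0,52] → .  [on edge]
    (3,2)@(7, 5): e=[36,76,-8] → .
    (4,2)@(9, 5): e=[44,64,-4] → .
    (5,2)@(11, 5): e=[52,52,0] → X  [on edge]
    (9,2)@(19, 5): e=[84,4,16] → X
  covered (13 px):
    . . . . . . . X X . . .
    . . . X X X X X X . . .
    . . . . . X X X X X . .
    . . . . . . . . . . . .
T1:
  2·area = 20  (B↔C swapped to make it positive)
  edge (16, 0)→(18, 4): d=(2,4) right/bottom  bias=-1
  edge (18, 4)→(12, 2): d=(-6,-2) top-left  bias=+0
  edge (12, 2)→(16, 0): d=(4,-2) top-left  bias=+0
    (4,0)@(9, 1): e=[30,0,-10] → .  [on edge]
    (7,0)@(15, 1): e=[6,12,2] → X
    (8,0)@(17, 1): e=[-2,16,6] → .
    (7,1)@(15, 3): e=[10,0,10] → X  [on edge]
    (8,1)@(17, 3): e=[2,4,14] → X
    (9,1)@(19, 3): e=[-6,8,18] → .
    (7,2)@(15, 5): e=[14,-12,18] → .
    (8,2)@(17, 5): e=[6,-8,22] → .
    (10,2)@(21, 5): e=[-10,0,30] → .  [on edge]
  covered (3 px):
    . . . . . . . X . . . .
    . . . . . . . X X . . .
    . . . . . . . . . . . .
    . . . . . . . . . . . .

Z-buffer (winner per pixel, '.' = empty):
  . . . . . . . 1 0 . . .
  . . . 0 0 0 0 1 1 . . .
  . . . . . 0 0 0 0 0 . .
  . . . . . . . . . . . .

Answer: 0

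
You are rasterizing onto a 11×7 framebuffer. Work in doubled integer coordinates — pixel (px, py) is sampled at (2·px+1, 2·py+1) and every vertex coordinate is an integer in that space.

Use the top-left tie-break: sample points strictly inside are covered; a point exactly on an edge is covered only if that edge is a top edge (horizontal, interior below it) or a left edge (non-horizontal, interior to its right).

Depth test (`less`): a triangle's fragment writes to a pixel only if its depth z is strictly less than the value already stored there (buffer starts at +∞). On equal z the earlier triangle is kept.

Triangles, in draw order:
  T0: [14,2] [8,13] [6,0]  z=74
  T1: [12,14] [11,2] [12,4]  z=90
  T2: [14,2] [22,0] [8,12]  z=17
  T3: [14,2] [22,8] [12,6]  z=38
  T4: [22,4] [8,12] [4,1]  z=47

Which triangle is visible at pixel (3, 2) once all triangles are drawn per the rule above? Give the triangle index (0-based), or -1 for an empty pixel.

T0:
  2·area = 100
  edge (14, 2)→(8, 13): d=(-6,11) right/bottom  bias=-1
  edge (8, 13)→(6, 0): d=(-2,-13) top-left  bias=+0
  edge (6, 0)→(14, 2): d=(8,2) right/bottom  bias=-1
    (3,0)@(7, 1): e=[83,11,6] → █
    (4,0)@(9, 1): e=[61,37,2] → █
    (5,0)@(11, 1): e=[39,63,-2] → ·
    (3,1)@(7, 3): e=[71,7,22] → █
    (5,1)@(11, 3): e=[27,59,14] → █
    (6,1)@(13, 3): e=[5,85,10] → █
    (7,1)@(15, 3): e=[-17,111,6] → ·
    (3,2)@(7, 5): e=[59,3,38] → █
    (6,2)@(13, 5): e=[-7,81,26] → ·
    (3,3)@(7, 7): e=[47,-1,54] → ·
    (4,3)@(9, 7): e=[25,25,50] → █
    (6,3)@(13, 7): e=[-19,77,42] → ·
  covered (13 px):
    · · · █ █ · · · · · ·
    · · · █ █ █ █ · · · ·
    · · · █ █ █ · · · · ·
    · · · · █ █ · · · · ·
    · · · · █ · · · · · ·
    · · · · █ · · · · · ·
    · · · · · · · · · · ·
T1:
  2·area = 10
  edge (12, 14)→(11, 2): d=(-1,-12) top-left  bias=+0
  edge (11, 2)→(12, 4): d=(1,2) right/bottom  bias=-1
  edge (12, 4)→(12, 14): d=(0,10) right/bottom  bias=-1
  covered (0 px):
    · · · · · · · · · · ·
    · · · · · · · · · · ·
    · · · · · · · · · · ·
    · · · · · · · · · · ·
    · · · · · · · · · · ·
    · · · · · · · · · · ·
    · · · · · · · · · · ·
T2:
  2·area = 68
  edge (14, 2)→(22, 0): d=(8,-2) top-left  bias=+0
  edge (22, 0)→(8, 12): d=(-14,12) right/bottom  bias=-1
  edge (8, 12)→(14, 2): d=(6,-10) top-left  bias=+0
    (9,0)@(19, 1): e=[2,22,44] → █
    (10,0)@(21, 1): e=[6,-2,64] → ·
    (7,1)@(15, 3): e=[10,42,16] → █
    (8,1)@(17, 3): e=[14,18,36] → █
    (9,1)@(19, 3): e=[18,-6,56] → ·
    (6,2)@(13, 5): e=[22,38,8] → █
    (8,2)@(17, 5): e=[30,-10,48] → ·
    (5,3)@(11, 7): e=[34,34,0] → █  [on edge]
    (7,3)@(15, 7): e=[42,-14,40] → ·
    (5,4)@(11, 9): e=[50,6,12] → █
    (6,4)@(13, 9): e=[54,-18,32] → ·
    (4,5)@(9, 11): e=[62,2,4] → █
  covered (9 px):
    · · · · · · · · · █ ·
    · · · · · · · █ █ · ·
    · · · · · · █ █ · · ·
    · · · · · █ █ · · · ·
    · · · · · █ · · · · ·
    · · · · █ · · · · · ·
    · · · · · · · · · · ·
T3:
  2·area = 44
  edge (14, 2)→(22, 8): d=(8,6) right/bottom  bias=-1
  edge (22, 8)→(12, 6): d=(-10,-2) top-left  bias=+0
  edge (12, 6)→(14, 2): d=(2,-4) top-left  bias=+0
    (7,1)@(15, 3): e=[2,36,6] → █
    (8,1)@(17, 3): e=[-10,40,14] → ·
    (3,2)@(7, 5): e=[66,0,-22] → ·  [on edge]
    (6,2)@(13, 5): e=[30,12,2] → █
    (8,2)@(17, 5): e=[6,20,18] → █
    (9,2)@(19, 5): e=[-6,24,26] → ·
    (6,3)@(13, 7): e=[46,-8,6] → ·
    (7,3)@(15, 7): e=[34,-4,14] → ·
    (8,3)@(17, 7): e=[22,0,22] → █  [on edge]
    (9,3)@(19, 7): e=[10,4,30] → █
    (10,3)@(21, 7): e=[-2,8,38] → ·
    (8,4)@(17, 9): e=[38,-20,26] → ·
  covered (6 px):
    · · · · · · · · · · ·
    · · · · · · · █ · · ·
    · · · · · · █ █ █ · ·
    · · · · · · · · █ █ ·
    · · · · · · · · · · ·
    · · · · · · · · · · ·
    · · · · · · · · · · ·
T4:
  2·area = 186
  edge (22, 4)→(8, 12): d=(-14,8) right/bottom  bias=-1
  edge (8, 12)→(4, 1): d=(-4,-11) top-left  bias=+0
  edge (4, 1)→(22, 4): d=(18,3) right/bottom  bias=-1
    (2,1)@(5, 3): e=[150,3,33] → █
    (3,1)@(7, 3): e=[134,25,27] → █
    (4,1)@(9, 3): e=[118,47,21] → █
    (5,1)@(11, 3): e=[102,69,15] → █
    (6,1)@(13, 3): e=[86,91,9] → █
    (7,1)@(15, 3): e=[70,113,3] → █
    (8,1)@(17, 3): e=[54,135,-3] → ·
    (2,2)@(5, 5): e=[122,-5,69] → ·
    (3,2)@(7, 5): e=[106,17,63] → █
    (8,2)@(17, 5): e=[26,127,33] → █
    (9,2)@(19, 5): e=[10,149,27] → █
    (10,2)@(21, 5): e=[-6,171,21] → ·
  covered (23 px):
    · · · · · · · · · · ·
    · · █ █ █ █ █ █ · · ·
    · · · █ █ █ █ █ █ █ ·
    · · · █ █ █ █ █ · · ·
    · · · █ █ █ █ · · · ·
    · · · · █ · · · · · ·
    · · · · · · · · · · ·

Z-buffer (winner per pixel, '.' = empty):
  . . . 0 0 . . . . 2 .
  . . 4 4 4 4 4 2 2 . .
  . . . 4 4 4 2 2 3 4 .
  . . . 4 4 2 2 4 3 3 .
  . . . 4 4 2 4 . . . .
  . . . . 2 . . . . . .
  . . . . . . . . . . .

Result: 4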